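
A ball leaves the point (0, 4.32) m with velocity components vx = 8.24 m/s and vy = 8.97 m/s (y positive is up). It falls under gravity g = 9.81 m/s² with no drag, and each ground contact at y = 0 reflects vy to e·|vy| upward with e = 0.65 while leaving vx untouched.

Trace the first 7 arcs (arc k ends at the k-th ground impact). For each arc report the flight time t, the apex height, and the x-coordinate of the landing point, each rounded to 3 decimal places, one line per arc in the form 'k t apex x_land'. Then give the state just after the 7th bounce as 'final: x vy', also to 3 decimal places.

Arc 1: start y=4.320, vy=8.970 → t=2.225, apex=8.421, x_land=18.331, impact vy=-12.854
  bounce: vy ← 0.65·12.854 = 8.355
Arc 2: start y=0.000, vy=8.355 → t=1.703, apex=3.558, x_land=32.367, impact vy=-8.355
  bounce: vy ← 0.65·8.355 = 5.431
Arc 3: start y=0.000, vy=5.431 → t=1.107, apex=1.503, x_land=41.490, impact vy=-5.431
  bounce: vy ← 0.65·5.431 = 3.530
Arc 4: start y=0.000, vy=3.530 → t=0.720, apex=0.635, x_land=47.420, impact vy=-3.530
  bounce: vy ← 0.65·3.530 = 2.294
Arc 5: start y=0.000, vy=2.294 → t=0.468, apex=0.268, x_land=51.274, impact vy=-2.294
  bounce: vy ← 0.65·2.294 = 1.491
Arc 6: start y=0.000, vy=1.491 → t=0.304, apex=0.113, x_land=53.780, impact vy=-1.491
  bounce: vy ← 0.65·1.491 = 0.969
Arc 7: start y=0.000, vy=0.969 → t=0.198, apex=0.048, x_land=55.408, impact vy=-0.969
  bounce: vy ← 0.65·0.969 = 0.630

1 2.225 8.421 18.331
2 1.703 3.558 32.367
3 1.107 1.503 41.490
4 0.720 0.635 47.420
5 0.468 0.268 51.274
6 0.304 0.113 53.780
7 0.198 0.048 55.408
final: 55.408 0.630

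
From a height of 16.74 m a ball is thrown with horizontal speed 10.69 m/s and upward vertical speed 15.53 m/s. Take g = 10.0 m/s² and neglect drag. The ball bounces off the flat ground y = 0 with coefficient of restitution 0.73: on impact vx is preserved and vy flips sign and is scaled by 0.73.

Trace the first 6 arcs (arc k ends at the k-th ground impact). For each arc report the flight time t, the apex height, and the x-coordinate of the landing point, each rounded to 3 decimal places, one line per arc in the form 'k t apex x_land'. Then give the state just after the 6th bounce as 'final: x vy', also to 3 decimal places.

Arc 1: start y=16.740, vy=15.530 → t=3.953, apex=28.799, x_land=42.257, impact vy=-24.000
  bounce: vy ← 0.73·24.000 = 17.520
Arc 2: start y=0.000, vy=17.520 → t=3.504, apex=15.347, x_land=79.714, impact vy=-17.520
  bounce: vy ← 0.73·17.520 = 12.789
Arc 3: start y=0.000, vy=12.789 → t=2.558, apex=8.178, x_land=107.058, impact vy=-12.789
  bounce: vy ← 0.73·12.789 = 9.336
Arc 4: start y=0.000, vy=9.336 → t=1.867, apex=4.358, x_land=127.019, impact vy=-9.336
  bounce: vy ← 0.73·9.336 = 6.815
Arc 5: start y=0.000, vy=6.815 → t=1.363, apex=2.323, x_land=141.590, impact vy=-6.815
  bounce: vy ← 0.73·6.815 = 4.975
Arc 6: start y=0.000, vy=4.975 → t=0.995, apex=1.238, x_land=152.228, impact vy=-4.975
  bounce: vy ← 0.73·4.975 = 3.632

1 3.953 28.799 42.257
2 3.504 15.347 79.714
3 2.558 8.178 107.058
4 1.867 4.358 127.019
5 1.363 2.323 141.590
6 0.995 1.238 152.228
final: 152.228 3.632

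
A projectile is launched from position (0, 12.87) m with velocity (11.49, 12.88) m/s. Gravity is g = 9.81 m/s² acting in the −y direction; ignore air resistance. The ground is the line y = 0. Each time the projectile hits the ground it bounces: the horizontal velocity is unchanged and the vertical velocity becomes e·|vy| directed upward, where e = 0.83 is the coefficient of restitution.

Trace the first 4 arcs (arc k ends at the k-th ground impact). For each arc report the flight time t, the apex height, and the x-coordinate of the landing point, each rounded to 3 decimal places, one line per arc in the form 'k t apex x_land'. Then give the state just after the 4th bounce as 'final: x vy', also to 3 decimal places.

Arc 1: start y=12.870, vy=12.880 → t=3.398, apex=21.325, x_land=39.044, impact vy=-20.455
  bounce: vy ← 0.83·20.455 = 16.978
Arc 2: start y=0.000, vy=16.978 → t=3.461, apex=14.691, x_land=78.814, impact vy=-16.978
  bounce: vy ← 0.83·16.978 = 14.091
Arc 3: start y=0.000, vy=14.091 → t=2.873, apex=10.121, x_land=111.823, impact vy=-14.091
  bounce: vy ← 0.83·14.091 = 11.696
Arc 4: start y=0.000, vy=11.696 → t=2.384, apex=6.972, x_land=139.221, impact vy=-11.696
  bounce: vy ← 0.83·11.696 = 9.708

1 3.398 21.325 39.044
2 3.461 14.691 78.814
3 2.873 10.121 111.823
4 2.384 6.972 139.221
final: 139.221 9.708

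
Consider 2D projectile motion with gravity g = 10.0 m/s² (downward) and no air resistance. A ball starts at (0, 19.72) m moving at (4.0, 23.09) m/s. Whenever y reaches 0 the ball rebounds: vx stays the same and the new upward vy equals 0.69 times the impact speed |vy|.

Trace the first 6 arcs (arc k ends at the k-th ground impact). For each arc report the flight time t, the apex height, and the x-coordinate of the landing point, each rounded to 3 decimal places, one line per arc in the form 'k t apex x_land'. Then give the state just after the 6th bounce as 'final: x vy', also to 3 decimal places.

1 5.355 46.377 21.418
2 4.203 22.080 38.230
3 2.900 10.512 49.830
4 2.001 5.005 57.834
5 1.381 2.383 63.356
6 0.953 1.134 67.167
final: 67.167 3.287

Arc 1: start y=19.720, vy=23.090 → t=5.355, apex=46.377, x_land=21.418, impact vy=-30.456
  bounce: vy ← 0.69·30.456 = 21.014
Arc 2: start y=0.000, vy=21.014 → t=4.203, apex=22.080, x_land=38.230, impact vy=-21.014
  bounce: vy ← 0.69·21.014 = 14.500
Arc 3: start y=0.000, vy=14.500 → t=2.900, apex=10.512, x_land=49.830, impact vy=-14.500
  bounce: vy ← 0.69·14.500 = 10.005
Arc 4: start y=0.000, vy=10.005 → t=2.001, apex=5.005, x_land=57.834, impact vy=-10.005
  bounce: vy ← 0.69·10.005 = 6.903
Arc 5: start y=0.000, vy=6.903 → t=1.381, apex=2.383, x_land=63.356, impact vy=-6.903
  bounce: vy ← 0.69·6.903 = 4.763
Arc 6: start y=0.000, vy=4.763 → t=0.953, apex=1.134, x_land=67.167, impact vy=-4.763
  bounce: vy ← 0.69·4.763 = 3.287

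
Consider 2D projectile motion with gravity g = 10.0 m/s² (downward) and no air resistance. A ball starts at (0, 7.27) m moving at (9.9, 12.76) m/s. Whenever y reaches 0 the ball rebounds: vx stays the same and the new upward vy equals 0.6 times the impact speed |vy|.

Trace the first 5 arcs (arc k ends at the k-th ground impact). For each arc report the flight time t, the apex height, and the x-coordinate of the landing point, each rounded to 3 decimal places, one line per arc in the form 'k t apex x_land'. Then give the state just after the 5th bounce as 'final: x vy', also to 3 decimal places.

1 3.032 15.411 30.013
2 2.107 5.548 50.870
3 1.264 1.997 63.384
4 0.758 0.719 70.892
5 0.455 0.259 75.397
final: 75.397 1.365

Arc 1: start y=7.270, vy=12.760 → t=3.032, apex=15.411, x_land=30.013, impact vy=-17.556
  bounce: vy ← 0.6·17.556 = 10.534
Arc 2: start y=0.000, vy=10.534 → t=2.107, apex=5.548, x_land=50.870, impact vy=-10.534
  bounce: vy ← 0.6·10.534 = 6.320
Arc 3: start y=0.000, vy=6.320 → t=1.264, apex=1.997, x_land=63.384, impact vy=-6.320
  bounce: vy ← 0.6·6.320 = 3.792
Arc 4: start y=0.000, vy=3.792 → t=0.758, apex=0.719, x_land=70.892, impact vy=-3.792
  bounce: vy ← 0.6·3.792 = 2.275
Arc 5: start y=0.000, vy=2.275 → t=0.455, apex=0.259, x_land=75.397, impact vy=-2.275
  bounce: vy ← 0.6·2.275 = 1.365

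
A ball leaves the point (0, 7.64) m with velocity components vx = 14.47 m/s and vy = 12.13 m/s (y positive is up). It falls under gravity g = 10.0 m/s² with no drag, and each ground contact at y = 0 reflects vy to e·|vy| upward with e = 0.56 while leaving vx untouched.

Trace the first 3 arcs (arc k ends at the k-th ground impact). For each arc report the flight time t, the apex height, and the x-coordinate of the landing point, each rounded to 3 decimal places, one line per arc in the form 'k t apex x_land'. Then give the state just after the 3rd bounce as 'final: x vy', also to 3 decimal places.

Arc 1: start y=7.640, vy=12.130 → t=2.945, apex=14.997, x_land=42.612, impact vy=-17.319
  bounce: vy ← 0.56·17.319 = 9.698
Arc 2: start y=0.000, vy=9.698 → t=1.940, apex=4.703, x_land=70.680, impact vy=-9.698
  bounce: vy ← 0.56·9.698 = 5.431
Arc 3: start y=0.000, vy=5.431 → t=1.086, apex=1.475, x_land=86.397, impact vy=-5.431
  bounce: vy ← 0.56·5.431 = 3.041

1 2.945 14.997 42.612
2 1.940 4.703 70.680
3 1.086 1.475 86.397
final: 86.397 3.041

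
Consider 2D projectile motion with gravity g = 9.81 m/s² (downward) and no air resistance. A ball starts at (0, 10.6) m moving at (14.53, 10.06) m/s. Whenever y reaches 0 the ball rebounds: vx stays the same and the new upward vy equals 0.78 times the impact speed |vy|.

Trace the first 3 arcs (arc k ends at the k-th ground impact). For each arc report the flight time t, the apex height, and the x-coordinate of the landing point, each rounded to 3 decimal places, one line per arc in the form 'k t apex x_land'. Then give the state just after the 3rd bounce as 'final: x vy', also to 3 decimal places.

Arc 1: start y=10.600, vy=10.060 → t=2.818, apex=15.758, x_land=40.944, impact vy=-17.583
  bounce: vy ← 0.78·17.583 = 13.715
Arc 2: start y=0.000, vy=13.715 → t=2.796, apex=9.587, x_land=81.572, impact vy=-13.715
  bounce: vy ← 0.78·13.715 = 10.698
Arc 3: start y=0.000, vy=10.698 → t=2.181, apex=5.833, x_land=113.261, impact vy=-10.698
  bounce: vy ← 0.78·10.698 = 8.344

1 2.818 15.758 40.944
2 2.796 9.587 81.572
3 2.181 5.833 113.261
final: 113.261 8.344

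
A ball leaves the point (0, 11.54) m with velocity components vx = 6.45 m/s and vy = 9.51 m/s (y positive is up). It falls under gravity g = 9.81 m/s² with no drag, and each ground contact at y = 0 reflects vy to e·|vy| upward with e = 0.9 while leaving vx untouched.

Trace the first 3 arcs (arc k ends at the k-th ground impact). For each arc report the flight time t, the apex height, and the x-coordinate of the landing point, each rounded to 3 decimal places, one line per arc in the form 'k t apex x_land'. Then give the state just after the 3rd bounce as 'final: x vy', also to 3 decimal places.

1 2.784 16.150 17.956
2 3.266 13.081 39.023
3 2.940 10.596 57.983
final: 57.983 12.977

Arc 1: start y=11.540, vy=9.510 → t=2.784, apex=16.150, x_land=17.956, impact vy=-17.800
  bounce: vy ← 0.9·17.800 = 16.020
Arc 2: start y=0.000, vy=16.020 → t=3.266, apex=13.081, x_land=39.023, impact vy=-16.020
  bounce: vy ← 0.9·16.020 = 14.418
Arc 3: start y=0.000, vy=14.418 → t=2.940, apex=10.596, x_land=57.983, impact vy=-14.418
  bounce: vy ← 0.9·14.418 = 12.977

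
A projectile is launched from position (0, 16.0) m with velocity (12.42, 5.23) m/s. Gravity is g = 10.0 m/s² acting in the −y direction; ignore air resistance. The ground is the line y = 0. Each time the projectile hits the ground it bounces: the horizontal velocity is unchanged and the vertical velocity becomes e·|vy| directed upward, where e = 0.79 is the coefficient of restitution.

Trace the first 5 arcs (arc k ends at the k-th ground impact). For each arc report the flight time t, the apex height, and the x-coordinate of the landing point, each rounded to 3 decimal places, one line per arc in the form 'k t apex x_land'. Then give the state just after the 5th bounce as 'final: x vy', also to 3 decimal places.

1 2.387 17.368 29.643
2 2.945 10.839 66.217
3 2.326 6.765 95.110
4 1.838 4.222 117.935
5 1.452 2.635 135.967
final: 135.967 5.735

Arc 1: start y=16.000, vy=5.230 → t=2.387, apex=17.368, x_land=29.643, impact vy=-18.637
  bounce: vy ← 0.79·18.637 = 14.724
Arc 2: start y=0.000, vy=14.724 → t=2.945, apex=10.839, x_land=66.217, impact vy=-14.724
  bounce: vy ← 0.79·14.724 = 11.632
Arc 3: start y=0.000, vy=11.632 → t=2.326, apex=6.765, x_land=95.110, impact vy=-11.632
  bounce: vy ← 0.79·11.632 = 9.189
Arc 4: start y=0.000, vy=9.189 → t=1.838, apex=4.222, x_land=117.935, impact vy=-9.189
  bounce: vy ← 0.79·9.189 = 7.259
Arc 5: start y=0.000, vy=7.259 → t=1.452, apex=2.635, x_land=135.967, impact vy=-7.259
  bounce: vy ← 0.79·7.259 = 5.735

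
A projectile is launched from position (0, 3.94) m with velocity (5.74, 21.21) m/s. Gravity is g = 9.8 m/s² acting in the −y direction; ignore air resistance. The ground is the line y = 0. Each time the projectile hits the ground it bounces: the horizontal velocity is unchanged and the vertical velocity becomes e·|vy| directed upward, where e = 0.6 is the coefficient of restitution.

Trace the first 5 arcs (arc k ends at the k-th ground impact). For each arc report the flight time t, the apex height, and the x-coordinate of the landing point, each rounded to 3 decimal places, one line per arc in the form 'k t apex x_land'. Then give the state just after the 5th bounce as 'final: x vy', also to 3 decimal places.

Arc 1: start y=3.940, vy=21.210 → t=4.507, apex=26.892, x_land=25.870, impact vy=-22.958
  bounce: vy ← 0.6·22.958 = 13.775
Arc 2: start y=0.000, vy=13.775 → t=2.811, apex=9.681, x_land=42.007, impact vy=-13.775
  bounce: vy ← 0.6·13.775 = 8.265
Arc 3: start y=0.000, vy=8.265 → t=1.687, apex=3.485, x_land=51.688, impact vy=-8.265
  bounce: vy ← 0.6·8.265 = 4.959
Arc 4: start y=0.000, vy=4.959 → t=1.012, apex=1.255, x_land=57.498, impact vy=-4.959
  bounce: vy ← 0.6·4.959 = 2.975
Arc 5: start y=0.000, vy=2.975 → t=0.607, apex=0.452, x_land=60.983, impact vy=-2.975
  bounce: vy ← 0.6·2.975 = 1.785

1 4.507 26.892 25.870
2 2.811 9.681 42.007
3 1.687 3.485 51.688
4 1.012 1.255 57.498
5 0.607 0.452 60.983
final: 60.983 1.785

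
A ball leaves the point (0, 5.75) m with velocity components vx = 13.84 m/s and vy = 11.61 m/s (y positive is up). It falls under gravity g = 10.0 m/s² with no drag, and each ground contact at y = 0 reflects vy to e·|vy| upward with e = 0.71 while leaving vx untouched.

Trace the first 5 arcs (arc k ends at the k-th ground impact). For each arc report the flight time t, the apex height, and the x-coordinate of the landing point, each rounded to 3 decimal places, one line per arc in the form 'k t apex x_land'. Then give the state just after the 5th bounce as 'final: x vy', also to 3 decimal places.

1 2.741 12.490 37.942
2 2.244 6.296 69.003
3 1.593 3.174 91.056
4 1.131 1.600 106.714
5 0.803 0.807 117.831
final: 117.831 2.852

Arc 1: start y=5.750, vy=11.610 → t=2.741, apex=12.490, x_land=37.942, impact vy=-15.805
  bounce: vy ← 0.71·15.805 = 11.221
Arc 2: start y=0.000, vy=11.221 → t=2.244, apex=6.296, x_land=69.003, impact vy=-11.221
  bounce: vy ← 0.71·11.221 = 7.967
Arc 3: start y=0.000, vy=7.967 → t=1.593, apex=3.174, x_land=91.056, impact vy=-7.967
  bounce: vy ← 0.71·7.967 = 5.657
Arc 4: start y=0.000, vy=5.657 → t=1.131, apex=1.600, x_land=106.714, impact vy=-5.657
  bounce: vy ← 0.71·5.657 = 4.016
Arc 5: start y=0.000, vy=4.016 → t=0.803, apex=0.807, x_land=117.831, impact vy=-4.016
  bounce: vy ← 0.71·4.016 = 2.852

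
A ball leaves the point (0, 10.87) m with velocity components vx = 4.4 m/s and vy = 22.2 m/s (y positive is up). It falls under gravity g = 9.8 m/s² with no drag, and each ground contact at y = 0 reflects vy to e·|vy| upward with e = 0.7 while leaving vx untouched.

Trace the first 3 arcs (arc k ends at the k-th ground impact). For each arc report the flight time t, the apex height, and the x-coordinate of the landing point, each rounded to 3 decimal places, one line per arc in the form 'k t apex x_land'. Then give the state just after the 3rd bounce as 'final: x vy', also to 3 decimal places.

Arc 1: start y=10.870, vy=22.200 → t=4.976, apex=36.015, x_land=21.896, impact vy=-26.569
  bounce: vy ← 0.7·26.569 = 18.598
Arc 2: start y=0.000, vy=18.598 → t=3.796, apex=17.647, x_land=38.596, impact vy=-18.598
  bounce: vy ← 0.7·18.598 = 13.019
Arc 3: start y=0.000, vy=13.019 → t=2.657, apex=8.647, x_land=50.287, impact vy=-13.019
  bounce: vy ← 0.7·13.019 = 9.113

1 4.976 36.015 21.896
2 3.796 17.647 38.596
3 2.657 8.647 50.287
final: 50.287 9.113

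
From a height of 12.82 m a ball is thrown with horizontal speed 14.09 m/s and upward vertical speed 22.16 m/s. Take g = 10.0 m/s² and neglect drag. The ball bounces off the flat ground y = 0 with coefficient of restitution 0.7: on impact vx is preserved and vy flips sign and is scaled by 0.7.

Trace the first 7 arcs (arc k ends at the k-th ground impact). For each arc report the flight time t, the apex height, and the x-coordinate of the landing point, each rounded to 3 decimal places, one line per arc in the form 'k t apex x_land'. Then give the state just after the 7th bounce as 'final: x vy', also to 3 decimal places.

1 4.950 37.373 69.745
2 3.828 18.313 123.676
3 2.679 8.973 161.427
4 1.876 4.397 187.853
5 1.313 2.154 206.351
6 0.919 1.056 219.300
7 0.643 0.517 228.364
final: 228.364 2.252

Arc 1: start y=12.820, vy=22.160 → t=4.950, apex=37.373, x_land=69.745, impact vy=-27.340
  bounce: vy ← 0.7·27.340 = 19.138
Arc 2: start y=0.000, vy=19.138 → t=3.828, apex=18.313, x_land=123.676, impact vy=-19.138
  bounce: vy ← 0.7·19.138 = 13.397
Arc 3: start y=0.000, vy=13.397 → t=2.679, apex=8.973, x_land=161.427, impact vy=-13.397
  bounce: vy ← 0.7·13.397 = 9.378
Arc 4: start y=0.000, vy=9.378 → t=1.876, apex=4.397, x_land=187.853, impact vy=-9.378
  bounce: vy ← 0.7·9.378 = 6.564
Arc 5: start y=0.000, vy=6.564 → t=1.313, apex=2.154, x_land=206.351, impact vy=-6.564
  bounce: vy ← 0.7·6.564 = 4.595
Arc 6: start y=0.000, vy=4.595 → t=0.919, apex=1.056, x_land=219.300, impact vy=-4.595
  bounce: vy ← 0.7·4.595 = 3.217
Arc 7: start y=0.000, vy=3.217 → t=0.643, apex=0.517, x_land=228.364, impact vy=-3.217
  bounce: vy ← 0.7·3.217 = 2.252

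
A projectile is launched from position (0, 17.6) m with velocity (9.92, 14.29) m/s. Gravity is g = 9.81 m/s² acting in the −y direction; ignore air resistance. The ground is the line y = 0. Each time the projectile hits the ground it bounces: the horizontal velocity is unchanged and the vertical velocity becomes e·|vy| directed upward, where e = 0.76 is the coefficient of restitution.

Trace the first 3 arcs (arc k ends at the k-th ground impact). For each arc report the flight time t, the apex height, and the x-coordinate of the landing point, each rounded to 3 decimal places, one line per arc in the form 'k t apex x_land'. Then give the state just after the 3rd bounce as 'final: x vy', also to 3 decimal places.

Arc 1: start y=17.600, vy=14.290 → t=3.846, apex=28.008, x_land=38.155, impact vy=-23.442
  bounce: vy ← 0.76·23.442 = 17.816
Arc 2: start y=0.000, vy=17.816 → t=3.632, apex=16.177, x_land=74.186, impact vy=-17.816
  bounce: vy ← 0.76·17.816 = 13.540
Arc 3: start y=0.000, vy=13.540 → t=2.760, apex=9.344, x_land=101.569, impact vy=-13.540
  bounce: vy ← 0.76·13.540 = 10.290

1 3.846 28.008 38.155
2 3.632 16.177 74.186
3 2.760 9.344 101.569
final: 101.569 10.290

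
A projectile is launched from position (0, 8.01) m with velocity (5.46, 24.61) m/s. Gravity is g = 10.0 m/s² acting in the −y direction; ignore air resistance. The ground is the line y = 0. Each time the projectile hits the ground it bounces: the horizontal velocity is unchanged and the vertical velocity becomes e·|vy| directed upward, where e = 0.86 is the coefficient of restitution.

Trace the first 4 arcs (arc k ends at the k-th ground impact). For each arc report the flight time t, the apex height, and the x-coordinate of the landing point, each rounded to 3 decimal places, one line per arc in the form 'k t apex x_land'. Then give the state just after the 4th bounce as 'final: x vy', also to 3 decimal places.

Arc 1: start y=8.010, vy=24.610 → t=5.228, apex=38.293, x_land=28.547, impact vy=-27.674
  bounce: vy ← 0.86·27.674 = 23.800
Arc 2: start y=0.000, vy=23.800 → t=4.760, apex=28.321, x_land=54.536, impact vy=-23.800
  bounce: vy ← 0.86·23.800 = 20.468
Arc 3: start y=0.000, vy=20.468 → t=4.094, apex=20.946, x_land=76.887, impact vy=-20.468
  bounce: vy ← 0.86·20.468 = 17.602
Arc 4: start y=0.000, vy=17.602 → t=3.520, apex=15.492, x_land=96.109, impact vy=-17.602
  bounce: vy ← 0.86·17.602 = 15.138

1 5.228 38.293 28.547
2 4.760 28.321 54.536
3 4.094 20.946 76.887
4 3.520 15.492 96.109
final: 96.109 15.138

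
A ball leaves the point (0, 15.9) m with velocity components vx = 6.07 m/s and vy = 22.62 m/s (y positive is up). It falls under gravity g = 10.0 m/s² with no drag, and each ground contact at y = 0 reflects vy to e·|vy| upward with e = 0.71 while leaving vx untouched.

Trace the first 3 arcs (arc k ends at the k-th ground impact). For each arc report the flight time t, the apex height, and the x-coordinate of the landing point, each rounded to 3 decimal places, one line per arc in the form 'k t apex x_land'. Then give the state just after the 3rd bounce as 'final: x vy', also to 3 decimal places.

Arc 1: start y=15.900, vy=22.620 → t=5.142, apex=41.483, x_land=31.214, impact vy=-28.804
  bounce: vy ← 0.71·28.804 = 20.451
Arc 2: start y=0.000, vy=20.451 → t=4.090, apex=20.912, x_land=56.042, impact vy=-20.451
  bounce: vy ← 0.71·20.451 = 14.520
Arc 3: start y=0.000, vy=14.520 → t=2.904, apex=10.542, x_land=73.669, impact vy=-14.520
  bounce: vy ← 0.71·14.520 = 10.309

1 5.142 41.483 31.214
2 4.090 20.912 56.042
3 2.904 10.542 73.669
final: 73.669 10.309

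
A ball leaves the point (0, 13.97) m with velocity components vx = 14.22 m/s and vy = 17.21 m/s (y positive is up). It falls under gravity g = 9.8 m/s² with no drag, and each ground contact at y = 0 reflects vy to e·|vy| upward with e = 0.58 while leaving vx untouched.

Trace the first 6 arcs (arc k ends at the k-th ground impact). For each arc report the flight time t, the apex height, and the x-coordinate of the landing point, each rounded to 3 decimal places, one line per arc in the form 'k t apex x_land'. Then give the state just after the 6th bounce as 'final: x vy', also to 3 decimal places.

Arc 1: start y=13.970, vy=17.210 → t=4.192, apex=29.081, x_land=59.615, impact vy=-23.875
  bounce: vy ← 0.58·23.875 = 13.847
Arc 2: start y=0.000, vy=13.847 → t=2.826, apex=9.783, x_land=99.800, impact vy=-13.847
  bounce: vy ← 0.58·13.847 = 8.031
Arc 3: start y=0.000, vy=8.031 → t=1.639, apex=3.291, x_land=123.107, impact vy=-8.031
  bounce: vy ← 0.58·8.031 = 4.658
Arc 4: start y=0.000, vy=4.658 → t=0.951, apex=1.107, x_land=136.626, impact vy=-4.658
  bounce: vy ← 0.58·4.658 = 2.702
Arc 5: start y=0.000, vy=2.702 → t=0.551, apex=0.372, x_land=144.466, impact vy=-2.702
  bounce: vy ← 0.58·2.702 = 1.567
Arc 6: start y=0.000, vy=1.567 → t=0.320, apex=0.125, x_land=149.014, impact vy=-1.567
  bounce: vy ← 0.58·1.567 = 0.909

1 4.192 29.081 59.615
2 2.826 9.783 99.800
3 1.639 3.291 123.107
4 0.951 1.107 136.626
5 0.551 0.372 144.466
6 0.320 0.125 149.014
final: 149.014 0.909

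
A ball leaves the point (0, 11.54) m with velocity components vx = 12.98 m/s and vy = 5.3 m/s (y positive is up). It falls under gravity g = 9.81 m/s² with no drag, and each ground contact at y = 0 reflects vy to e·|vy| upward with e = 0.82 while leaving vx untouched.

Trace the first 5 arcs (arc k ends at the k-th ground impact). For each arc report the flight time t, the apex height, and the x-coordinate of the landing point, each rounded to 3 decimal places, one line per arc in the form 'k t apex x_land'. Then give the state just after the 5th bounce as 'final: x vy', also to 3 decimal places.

Arc 1: start y=11.540, vy=5.300 → t=2.166, apex=12.972, x_land=28.121, impact vy=-15.953
  bounce: vy ← 0.82·15.953 = 13.082
Arc 2: start y=0.000, vy=13.082 → t=2.667, apex=8.722, x_land=62.739, impact vy=-13.082
  bounce: vy ← 0.82·13.082 = 10.727
Arc 3: start y=0.000, vy=10.727 → t=2.187, apex=5.865, x_land=91.125, impact vy=-10.727
  bounce: vy ← 0.82·10.727 = 8.796
Arc 4: start y=0.000, vy=8.796 → t=1.793, apex=3.943, x_land=114.402, impact vy=-8.796
  bounce: vy ← 0.82·8.796 = 7.213
Arc 5: start y=0.000, vy=7.213 → t=1.470, apex=2.652, x_land=133.489, impact vy=-7.213
  bounce: vy ← 0.82·7.213 = 5.914

1 2.166 12.972 28.121
2 2.667 8.722 62.739
3 2.187 5.865 91.125
4 1.793 3.943 114.402
5 1.470 2.652 133.489
final: 133.489 5.914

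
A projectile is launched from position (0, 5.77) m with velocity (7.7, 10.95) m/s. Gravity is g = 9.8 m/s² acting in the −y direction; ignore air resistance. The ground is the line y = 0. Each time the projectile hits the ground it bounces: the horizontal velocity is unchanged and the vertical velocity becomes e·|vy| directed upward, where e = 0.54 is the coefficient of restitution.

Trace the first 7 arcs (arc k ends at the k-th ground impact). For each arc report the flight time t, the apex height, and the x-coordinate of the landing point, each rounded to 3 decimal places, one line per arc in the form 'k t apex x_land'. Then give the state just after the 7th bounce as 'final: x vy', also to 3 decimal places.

Arc 1: start y=5.770, vy=10.950 → t=2.675, apex=11.887, x_land=20.597, impact vy=-15.264
  bounce: vy ← 0.54·15.264 = 8.243
Arc 2: start y=0.000, vy=8.243 → t=1.682, apex=3.466, x_land=33.550, impact vy=-8.243
  bounce: vy ← 0.54·8.243 = 4.451
Arc 3: start y=0.000, vy=4.451 → t=0.908, apex=1.011, x_land=40.544, impact vy=-4.451
  bounce: vy ← 0.54·4.451 = 2.404
Arc 4: start y=0.000, vy=2.404 → t=0.491, apex=0.295, x_land=44.321, impact vy=-2.404
  bounce: vy ← 0.54·2.404 = 1.298
Arc 5: start y=0.000, vy=1.298 → t=0.265, apex=0.086, x_land=46.361, impact vy=-1.298
  bounce: vy ← 0.54·1.298 = 0.701
Arc 6: start y=0.000, vy=0.701 → t=0.143, apex=0.025, x_land=47.462, impact vy=-0.701
  bounce: vy ← 0.54·0.701 = 0.378
Arc 7: start y=0.000, vy=0.378 → t=0.077, apex=0.007, x_land=48.057, impact vy=-0.378
  bounce: vy ← 0.54·0.378 = 0.204

1 2.675 11.887 20.597
2 1.682 3.466 33.550
3 0.908 1.011 40.544
4 0.491 0.295 44.321
5 0.265 0.086 46.361
6 0.143 0.025 47.462
7 0.077 0.007 48.057
final: 48.057 0.204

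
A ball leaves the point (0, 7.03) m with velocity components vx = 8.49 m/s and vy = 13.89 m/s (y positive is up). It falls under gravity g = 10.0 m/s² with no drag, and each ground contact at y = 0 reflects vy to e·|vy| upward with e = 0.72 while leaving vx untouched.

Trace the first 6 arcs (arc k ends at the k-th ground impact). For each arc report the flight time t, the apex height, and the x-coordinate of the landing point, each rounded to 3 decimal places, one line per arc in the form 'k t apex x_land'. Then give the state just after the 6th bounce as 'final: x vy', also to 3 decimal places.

1 3.215 16.677 27.298
2 2.630 8.645 49.625
3 1.893 4.482 65.701
4 1.363 2.323 77.276
5 0.982 1.204 85.609
6 0.707 0.624 91.609
final: 91.609 2.544

Arc 1: start y=7.030, vy=13.890 → t=3.215, apex=16.677, x_land=27.298, impact vy=-18.263
  bounce: vy ← 0.72·18.263 = 13.149
Arc 2: start y=0.000, vy=13.149 → t=2.630, apex=8.645, x_land=49.625, impact vy=-13.149
  bounce: vy ← 0.72·13.149 = 9.467
Arc 3: start y=0.000, vy=9.467 → t=1.893, apex=4.482, x_land=65.701, impact vy=-9.467
  bounce: vy ← 0.72·9.467 = 6.817
Arc 4: start y=0.000, vy=6.817 → t=1.363, apex=2.323, x_land=77.276, impact vy=-6.817
  bounce: vy ← 0.72·6.817 = 4.908
Arc 5: start y=0.000, vy=4.908 → t=0.982, apex=1.204, x_land=85.609, impact vy=-4.908
  bounce: vy ← 0.72·4.908 = 3.534
Arc 6: start y=0.000, vy=3.534 → t=0.707, apex=0.624, x_land=91.609, impact vy=-3.534
  bounce: vy ← 0.72·3.534 = 2.544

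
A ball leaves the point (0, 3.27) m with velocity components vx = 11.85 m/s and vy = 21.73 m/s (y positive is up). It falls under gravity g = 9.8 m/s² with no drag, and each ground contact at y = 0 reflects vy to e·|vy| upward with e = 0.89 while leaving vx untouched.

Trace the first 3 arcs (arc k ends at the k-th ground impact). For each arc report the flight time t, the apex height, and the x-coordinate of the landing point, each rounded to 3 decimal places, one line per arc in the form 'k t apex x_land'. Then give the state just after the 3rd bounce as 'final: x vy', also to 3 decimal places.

1 4.580 27.361 54.278
2 4.206 21.673 104.121
3 3.744 17.167 148.482
final: 148.482 16.326

Arc 1: start y=3.270, vy=21.730 → t=4.580, apex=27.361, x_land=54.278, impact vy=-23.158
  bounce: vy ← 0.89·23.158 = 20.610
Arc 2: start y=0.000, vy=20.610 → t=4.206, apex=21.673, x_land=104.121, impact vy=-20.610
  bounce: vy ← 0.89·20.610 = 18.343
Arc 3: start y=0.000, vy=18.343 → t=3.744, apex=17.167, x_land=148.482, impact vy=-18.343
  bounce: vy ← 0.89·18.343 = 16.326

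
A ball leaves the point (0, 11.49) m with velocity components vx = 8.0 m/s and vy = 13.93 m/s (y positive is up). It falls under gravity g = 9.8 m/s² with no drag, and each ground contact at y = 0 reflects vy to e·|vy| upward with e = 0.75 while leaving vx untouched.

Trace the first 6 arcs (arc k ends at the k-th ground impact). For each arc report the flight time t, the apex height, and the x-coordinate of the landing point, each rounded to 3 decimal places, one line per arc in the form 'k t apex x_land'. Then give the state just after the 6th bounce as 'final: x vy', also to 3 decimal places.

1 3.511 21.390 28.086
2 3.134 12.032 53.158
3 2.351 6.768 71.962
4 1.763 3.807 86.065
5 1.322 2.141 96.643
6 0.992 1.205 104.576
final: 104.576 3.644

Arc 1: start y=11.490, vy=13.930 → t=3.511, apex=21.390, x_land=28.086, impact vy=-20.476
  bounce: vy ← 0.75·20.476 = 15.357
Arc 2: start y=0.000, vy=15.357 → t=3.134, apex=12.032, x_land=53.158, impact vy=-15.357
  bounce: vy ← 0.75·15.357 = 11.518
Arc 3: start y=0.000, vy=11.518 → t=2.351, apex=6.768, x_land=71.962, impact vy=-11.518
  bounce: vy ← 0.75·11.518 = 8.638
Arc 4: start y=0.000, vy=8.638 → t=1.763, apex=3.807, x_land=86.065, impact vy=-8.638
  bounce: vy ← 0.75·8.638 = 6.479
Arc 5: start y=0.000, vy=6.479 → t=1.322, apex=2.141, x_land=96.643, impact vy=-6.479
  bounce: vy ← 0.75·6.479 = 4.859
Arc 6: start y=0.000, vy=4.859 → t=0.992, apex=1.205, x_land=104.576, impact vy=-4.859
  bounce: vy ← 0.75·4.859 = 3.644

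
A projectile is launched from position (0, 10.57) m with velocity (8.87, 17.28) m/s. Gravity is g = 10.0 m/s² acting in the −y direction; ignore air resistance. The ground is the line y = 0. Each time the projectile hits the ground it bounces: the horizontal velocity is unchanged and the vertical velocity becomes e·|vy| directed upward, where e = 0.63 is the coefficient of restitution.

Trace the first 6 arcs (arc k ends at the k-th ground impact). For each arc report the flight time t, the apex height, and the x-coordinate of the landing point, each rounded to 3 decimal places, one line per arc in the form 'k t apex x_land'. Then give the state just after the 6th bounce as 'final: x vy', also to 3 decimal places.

1 3.986 25.500 35.359
2 2.845 10.121 60.598
3 1.793 4.017 76.499
4 1.129 1.594 86.516
5 0.712 0.633 92.827
6 0.448 0.251 96.803
final: 96.803 1.412

Arc 1: start y=10.570, vy=17.280 → t=3.986, apex=25.500, x_land=35.359, impact vy=-22.583
  bounce: vy ← 0.63·22.583 = 14.227
Arc 2: start y=0.000, vy=14.227 → t=2.845, apex=10.121, x_land=60.598, impact vy=-14.227
  bounce: vy ← 0.63·14.227 = 8.963
Arc 3: start y=0.000, vy=8.963 → t=1.793, apex=4.017, x_land=76.499, impact vy=-8.963
  bounce: vy ← 0.63·8.963 = 5.647
Arc 4: start y=0.000, vy=5.647 → t=1.129, apex=1.594, x_land=86.516, impact vy=-5.647
  bounce: vy ← 0.63·5.647 = 3.558
Arc 5: start y=0.000, vy=3.558 → t=0.712, apex=0.633, x_land=92.827, impact vy=-3.558
  bounce: vy ← 0.63·3.558 = 2.241
Arc 6: start y=0.000, vy=2.241 → t=0.448, apex=0.251, x_land=96.803, impact vy=-2.241
  bounce: vy ← 0.63·2.241 = 1.412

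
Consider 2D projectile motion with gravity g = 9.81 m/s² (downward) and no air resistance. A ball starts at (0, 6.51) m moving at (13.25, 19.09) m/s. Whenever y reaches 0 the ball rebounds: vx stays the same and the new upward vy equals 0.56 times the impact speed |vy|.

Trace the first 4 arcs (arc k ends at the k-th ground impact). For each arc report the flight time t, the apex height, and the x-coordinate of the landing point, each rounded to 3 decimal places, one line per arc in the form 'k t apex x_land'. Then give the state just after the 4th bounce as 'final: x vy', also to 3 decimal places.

1 4.207 25.084 55.748
2 2.533 7.866 89.307
3 1.418 2.467 108.101
4 0.794 0.774 118.625
final: 118.625 2.182

Arc 1: start y=6.510, vy=19.090 → t=4.207, apex=25.084, x_land=55.748, impact vy=-22.185
  bounce: vy ← 0.56·22.185 = 12.423
Arc 2: start y=0.000, vy=12.423 → t=2.533, apex=7.866, x_land=89.307, impact vy=-12.423
  bounce: vy ← 0.56·12.423 = 6.957
Arc 3: start y=0.000, vy=6.957 → t=1.418, apex=2.467, x_land=108.101, impact vy=-6.957
  bounce: vy ← 0.56·6.957 = 3.896
Arc 4: start y=0.000, vy=3.896 → t=0.794, apex=0.774, x_land=118.625, impact vy=-3.896
  bounce: vy ← 0.56·3.896 = 2.182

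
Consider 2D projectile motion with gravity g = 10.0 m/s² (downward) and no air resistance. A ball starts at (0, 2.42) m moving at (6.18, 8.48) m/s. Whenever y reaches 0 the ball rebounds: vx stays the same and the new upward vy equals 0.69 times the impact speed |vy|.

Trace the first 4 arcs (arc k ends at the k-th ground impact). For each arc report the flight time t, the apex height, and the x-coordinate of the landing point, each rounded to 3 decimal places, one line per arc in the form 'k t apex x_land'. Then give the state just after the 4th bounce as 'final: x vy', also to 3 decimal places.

Arc 1: start y=2.420, vy=8.480 → t=1.945, apex=6.016, x_land=12.019, impact vy=-10.969
  bounce: vy ← 0.69·10.969 = 7.568
Arc 2: start y=0.000, vy=7.568 → t=1.514, apex=2.864, x_land=21.374, impact vy=-7.568
  bounce: vy ← 0.69·7.568 = 5.222
Arc 3: start y=0.000, vy=5.222 → t=1.044, apex=1.364, x_land=27.828, impact vy=-5.222
  bounce: vy ← 0.69·5.222 = 3.603
Arc 4: start y=0.000, vy=3.603 → t=0.721, apex=0.649, x_land=32.282, impact vy=-3.603
  bounce: vy ← 0.69·3.603 = 2.486

1 1.945 6.016 12.019
2 1.514 2.864 21.374
3 1.044 1.364 27.828
4 0.721 0.649 32.282
final: 32.282 2.486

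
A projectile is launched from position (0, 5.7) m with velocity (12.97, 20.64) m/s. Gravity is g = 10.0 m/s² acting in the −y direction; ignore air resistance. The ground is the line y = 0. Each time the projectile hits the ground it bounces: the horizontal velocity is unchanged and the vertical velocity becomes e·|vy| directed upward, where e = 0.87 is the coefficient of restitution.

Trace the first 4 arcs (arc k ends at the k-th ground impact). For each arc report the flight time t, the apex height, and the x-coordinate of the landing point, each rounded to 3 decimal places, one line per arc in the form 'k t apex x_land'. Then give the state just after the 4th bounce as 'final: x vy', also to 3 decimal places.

Arc 1: start y=5.700, vy=20.640 → t=4.388, apex=27.000, x_land=56.910, impact vy=-23.238
  bounce: vy ← 0.87·23.238 = 20.217
Arc 2: start y=0.000, vy=20.217 → t=4.043, apex=20.437, x_land=109.353, impact vy=-20.217
  bounce: vy ← 0.87·20.217 = 17.589
Arc 3: start y=0.000, vy=17.589 → t=3.518, apex=15.469, x_land=154.979, impact vy=-17.589
  bounce: vy ← 0.87·17.589 = 15.302
Arc 4: start y=0.000, vy=15.302 → t=3.060, apex=11.708, x_land=194.673, impact vy=-15.302
  bounce: vy ← 0.87·15.302 = 13.313

1 4.388 27.000 56.910
2 4.043 20.437 109.353
3 3.518 15.469 154.979
4 3.060 11.708 194.673
final: 194.673 13.313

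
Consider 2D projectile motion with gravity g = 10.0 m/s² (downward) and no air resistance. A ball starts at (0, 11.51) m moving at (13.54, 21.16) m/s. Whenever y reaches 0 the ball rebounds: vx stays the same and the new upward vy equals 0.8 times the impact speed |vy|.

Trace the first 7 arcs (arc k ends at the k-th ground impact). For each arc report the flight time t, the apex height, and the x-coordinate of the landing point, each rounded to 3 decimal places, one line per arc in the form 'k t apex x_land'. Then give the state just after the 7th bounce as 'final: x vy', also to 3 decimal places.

1 4.720 33.897 63.905
2 4.166 21.694 120.313
3 3.333 13.884 165.439
4 2.666 8.886 201.539
5 2.133 5.687 230.420
6 1.706 3.640 253.524
7 1.365 2.329 272.008
final: 272.008 5.460

Arc 1: start y=11.510, vy=21.160 → t=4.720, apex=33.897, x_land=63.905, impact vy=-26.037
  bounce: vy ← 0.8·26.037 = 20.830
Arc 2: start y=0.000, vy=20.830 → t=4.166, apex=21.694, x_land=120.313, impact vy=-20.830
  bounce: vy ← 0.8·20.830 = 16.664
Arc 3: start y=0.000, vy=16.664 → t=3.333, apex=13.884, x_land=165.439, impact vy=-16.664
  bounce: vy ← 0.8·16.664 = 13.331
Arc 4: start y=0.000, vy=13.331 → t=2.666, apex=8.886, x_land=201.539, impact vy=-13.331
  bounce: vy ← 0.8·13.331 = 10.665
Arc 5: start y=0.000, vy=10.665 → t=2.133, apex=5.687, x_land=230.420, impact vy=-10.665
  bounce: vy ← 0.8·10.665 = 8.532
Arc 6: start y=0.000, vy=8.532 → t=1.706, apex=3.640, x_land=253.524, impact vy=-8.532
  bounce: vy ← 0.8·8.532 = 6.826
Arc 7: start y=0.000, vy=6.826 → t=1.365, apex=2.329, x_land=272.008, impact vy=-6.826
  bounce: vy ← 0.8·6.826 = 5.460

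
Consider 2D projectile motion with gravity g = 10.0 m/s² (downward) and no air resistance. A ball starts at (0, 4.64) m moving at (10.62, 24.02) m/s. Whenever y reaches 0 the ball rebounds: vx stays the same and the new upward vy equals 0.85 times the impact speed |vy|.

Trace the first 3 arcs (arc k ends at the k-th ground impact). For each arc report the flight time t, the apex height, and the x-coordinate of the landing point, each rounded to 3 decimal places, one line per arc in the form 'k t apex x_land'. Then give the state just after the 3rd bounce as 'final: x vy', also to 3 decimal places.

1 4.990 33.488 52.994
2 4.400 24.195 99.717
3 3.740 17.481 139.432
final: 139.432 15.893

Arc 1: start y=4.640, vy=24.020 → t=4.990, apex=33.488, x_land=52.994, impact vy=-25.880
  bounce: vy ← 0.85·25.880 = 21.998
Arc 2: start y=0.000, vy=21.998 → t=4.400, apex=24.195, x_land=99.717, impact vy=-21.998
  bounce: vy ← 0.85·21.998 = 18.698
Arc 3: start y=0.000, vy=18.698 → t=3.740, apex=17.481, x_land=139.432, impact vy=-18.698
  bounce: vy ← 0.85·18.698 = 15.893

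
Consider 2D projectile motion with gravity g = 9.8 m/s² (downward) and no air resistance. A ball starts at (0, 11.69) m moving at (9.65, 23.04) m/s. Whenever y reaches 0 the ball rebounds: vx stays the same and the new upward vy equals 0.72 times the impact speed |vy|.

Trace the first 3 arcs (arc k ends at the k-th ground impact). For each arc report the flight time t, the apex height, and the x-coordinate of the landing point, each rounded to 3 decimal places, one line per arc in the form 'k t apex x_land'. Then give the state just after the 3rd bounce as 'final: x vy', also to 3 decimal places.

1 5.164 38.774 49.833
2 4.051 20.100 88.922
3 2.917 10.420 117.067
final: 117.067 10.290

Arc 1: start y=11.690, vy=23.040 → t=5.164, apex=38.774, x_land=49.833, impact vy=-27.567
  bounce: vy ← 0.72·27.567 = 19.849
Arc 2: start y=0.000, vy=19.849 → t=4.051, apex=20.100, x_land=88.922, impact vy=-19.849
  bounce: vy ← 0.72·19.849 = 14.291
Arc 3: start y=0.000, vy=14.291 → t=2.917, apex=10.420, x_land=117.067, impact vy=-14.291
  bounce: vy ← 0.72·14.291 = 10.290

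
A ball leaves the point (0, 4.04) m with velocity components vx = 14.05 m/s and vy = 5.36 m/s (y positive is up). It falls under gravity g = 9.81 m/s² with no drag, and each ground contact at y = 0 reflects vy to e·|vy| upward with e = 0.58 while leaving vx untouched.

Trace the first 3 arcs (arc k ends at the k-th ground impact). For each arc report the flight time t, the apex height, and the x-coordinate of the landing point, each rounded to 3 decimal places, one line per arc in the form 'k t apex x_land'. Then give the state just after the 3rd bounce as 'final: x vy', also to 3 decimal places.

1 1.606 5.504 22.560
2 1.229 1.852 39.825
3 0.713 0.623 49.839
final: 49.839 2.028

Arc 1: start y=4.040, vy=5.360 → t=1.606, apex=5.504, x_land=22.560, impact vy=-10.392
  bounce: vy ← 0.58·10.392 = 6.027
Arc 2: start y=0.000, vy=6.027 → t=1.229, apex=1.852, x_land=39.825, impact vy=-6.027
  bounce: vy ← 0.58·6.027 = 3.496
Arc 3: start y=0.000, vy=3.496 → t=0.713, apex=0.623, x_land=49.839, impact vy=-3.496
  bounce: vy ← 0.58·3.496 = 2.028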